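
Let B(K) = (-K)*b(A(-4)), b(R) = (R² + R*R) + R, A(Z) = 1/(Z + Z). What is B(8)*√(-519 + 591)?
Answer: 9*√2/2 ≈ 6.3640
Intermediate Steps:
A(Z) = 1/(2*Z)
b(R) = R + 2*R² (b(R) = (R² + R²) + R = 2*R² + R = R + 2*R²)
B(K) = 3*K/32 (B(K) = (-K)*(((½)/(-4))*(1 + 2*((½)/(-4)))) = (-K)*(((½)*(-¼))*(1 + 2*((½)*(-¼)))) = (-K)*(-(1 + 2*(-⅛))/8) = (-K)*(-(1 - ¼)/8) = (-K)*(-⅛*¾) = -K*(-3/32) = 3*K/32)
B(8)*√(-519 + 591) = ((3/32)*8)*√(-519 + 591) = 3*√72/4 = 3*(6*√2)/4 = 9*√2/2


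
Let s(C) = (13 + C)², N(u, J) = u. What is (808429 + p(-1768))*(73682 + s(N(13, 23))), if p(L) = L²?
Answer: 292543184574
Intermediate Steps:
(808429 + p(-1768))*(73682 + s(N(13, 23))) = (808429 + (-1768)²)*(73682 + (13 + 13)²) = (808429 + 3125824)*(73682 + 26²) = 3934253*(73682 + 676) = 3934253*74358 = 292543184574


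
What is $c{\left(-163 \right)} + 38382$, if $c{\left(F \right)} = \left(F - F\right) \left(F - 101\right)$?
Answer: $38382$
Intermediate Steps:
$c{\left(F \right)} = 0$ ($c{\left(F \right)} = 0 \left(-101 + F\right) = 0$)
$c{\left(-163 \right)} + 38382 = 0 + 38382 = 38382$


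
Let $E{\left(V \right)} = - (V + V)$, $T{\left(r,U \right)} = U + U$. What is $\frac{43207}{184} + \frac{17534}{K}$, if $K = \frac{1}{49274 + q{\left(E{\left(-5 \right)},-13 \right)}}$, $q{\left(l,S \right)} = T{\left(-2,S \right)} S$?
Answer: $\frac{160061055879}{184} \approx 8.699 \cdot 10^{8}$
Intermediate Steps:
$T{\left(r,U \right)} = 2 U$
$E{\left(V \right)} = - 2 V$
$q{\left(l,S \right)} = 2 S^{2}$ ($q{\left(l,S \right)} = 2 S S = 2 S^{2}$)
$K = \frac{1}{49612}$ ($K = \frac{1}{49274 + 2 \left(-13\right)^{2}} = \frac{1}{49274 + 2 \cdot 169} = \frac{1}{49274 + 338} = \frac{1}{49612} \approx 2.0156 \cdot 10^{-5}$)
$\frac{43207}{184} + \frac{17534}{K} = \frac{43207}{184} + 17534 \frac{1}{\frac{1}{49612}} = 43207 \cdot \frac{1}{184} + 17534 \cdot 49612 = \frac{43207}{184} + 869896808 = \frac{160061055879}{184}$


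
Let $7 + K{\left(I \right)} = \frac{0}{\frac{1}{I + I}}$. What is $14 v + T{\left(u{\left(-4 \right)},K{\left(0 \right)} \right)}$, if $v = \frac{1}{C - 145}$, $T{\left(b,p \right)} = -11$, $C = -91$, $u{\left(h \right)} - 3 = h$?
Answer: $- \frac{1305}{118} \approx -11.059$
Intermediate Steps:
$u{\left(h \right)} = 3 + h$
$K{\left(I \right)} = -7$ ($K{\left(I \right)} = -7 + \frac{0}{\frac{1}{I + I}} = -7 + \frac{0}{\frac{1}{2 I}} = -7 + \frac{0}{\frac{1}{2} \frac{1}{I}} = -7 + 0 \cdot 2 I = -7 + 0 = -7$)
$v = - \frac{1}{236}$ ($v = \frac{1}{-91 - 145} = \frac{1}{-236} = - \frac{1}{236} \approx -0.0042373$)
$14 v + T{\left(u{\left(-4 \right)},K{\left(0 \right)} \right)} = 14 \left(- \frac{1}{236}\right) - 11 = - \frac{7}{118} - 11 = - \frac{1305}{118}$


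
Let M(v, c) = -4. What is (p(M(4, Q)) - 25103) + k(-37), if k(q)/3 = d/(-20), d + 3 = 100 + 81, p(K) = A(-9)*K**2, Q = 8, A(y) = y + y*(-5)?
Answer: -245537/10 ≈ -24554.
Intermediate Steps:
A(y) = -4*y (A(y) = y - 5*y = -4*y)
p(K) = 36*K**2 (p(K) = (-4*(-9))*K**2 = 36*K**2)
d = 178 (d = -3 + (100 + 81) = -3 + 181 = 178)
k(q) = -267/10 (k(q) = 3*(178/(-20)) = 3*(178*(-1/20)) = 3*(-89/10) = -267/10)
(p(M(4, Q)) - 25103) + k(-37) = (36*(-4)**2 - 25103) - 267/10 = (36*16 - 25103) - 267/10 = (576 - 25103) - 267/10 = -24527 - 267/10 = -245537/10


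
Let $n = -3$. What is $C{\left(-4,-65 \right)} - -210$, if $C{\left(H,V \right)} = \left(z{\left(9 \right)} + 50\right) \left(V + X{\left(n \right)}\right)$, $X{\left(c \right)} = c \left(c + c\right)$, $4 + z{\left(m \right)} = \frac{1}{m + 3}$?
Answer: $- \frac{23471}{12} \approx -1955.9$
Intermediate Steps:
$z{\left(m \right)} = -4 + \frac{1}{3 + m}$ ($z{\left(m \right)} = -4 + \frac{1}{m + 3} = -4 + \frac{1}{3 + m}$)
$X{\left(c \right)} = 2 c^{2}$ ($X{\left(c \right)} = c 2 c = 2 c^{2}$)
$C{\left(H,V \right)} = \frac{1659}{2} + \frac{553 V}{12}$ ($C{\left(H,V \right)} = \left(\frac{-11 - 36}{3 + 9} + 50\right) \left(V + 2 \left(-3\right)^{2}\right) = \left(\frac{-11 - 36}{12} + 50\right) \left(V + 2 \cdot 9\right) = \left(\frac{1}{12} \left(-47\right) + 50\right) \left(V + 18\right) = \left(- \frac{47}{12} + 50\right) \left(18 + V\right) = \frac{553 \left(18 + V\right)}{12} = \frac{1659}{2} + \frac{553 V}{12}$)
$C{\left(-4,-65 \right)} - -210 = \left(\frac{1659}{2} + \frac{553}{12} \left(-65\right)\right) - -210 = \left(\frac{1659}{2} - \frac{35945}{12}\right) + 210 = - \frac{25991}{12} + 210 = - \frac{23471}{12}$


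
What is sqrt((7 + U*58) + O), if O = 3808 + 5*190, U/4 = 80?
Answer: 5*sqrt(933) ≈ 152.73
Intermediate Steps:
U = 320 (U = 4*80 = 320)
O = 4758 (O = 3808 + 950 = 4758)
sqrt((7 + U*58) + O) = sqrt((7 + 320*58) + 4758) = sqrt((7 + 18560) + 4758) = sqrt(18567 + 4758) = sqrt(23325) = 5*sqrt(933)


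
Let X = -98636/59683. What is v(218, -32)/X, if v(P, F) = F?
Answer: 477464/24659 ≈ 19.363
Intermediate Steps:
X = -98636/59683 (X = -98636*1/59683 = -98636/59683 ≈ -1.6527)
v(218, -32)/X = -32/(-98636/59683) = -32*(-59683/98636) = 477464/24659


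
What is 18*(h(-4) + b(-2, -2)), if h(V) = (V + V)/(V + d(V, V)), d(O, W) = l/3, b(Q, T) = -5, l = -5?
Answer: -1098/17 ≈ -64.588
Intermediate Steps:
d(O, W) = -5/3
h(V) = 2*V/(-5/3 + V) (h(V) = (V + V)/(V - 5/3) = (2*V)/(-5/3 + V) = 2*V/(-5/3 + V))
18*(h(-4) + b(-2, -2)) = 18*(6*(-4)/(-5 + 3*(-4)) - 5) = 18*(6*(-4)/(-5 - 12) - 5) = 18*(6*(-4)/(-17) - 5) = 18*(6*(-4)*(-1/17) - 5) = 18*(24/17 - 5) = 18*(-61/17) = -1098/17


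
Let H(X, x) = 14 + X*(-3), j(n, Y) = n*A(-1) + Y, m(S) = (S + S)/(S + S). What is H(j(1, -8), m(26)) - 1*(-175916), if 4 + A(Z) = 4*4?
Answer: 175918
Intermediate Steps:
A(Z) = 12 (A(Z) = -4 + 4*4 = -4 + 16 = 12)
m(S) = 1 (m(S) = (2*S)/((2*S)) = (2*S)*(1/(2*S)) = 1)
j(n, Y) = Y + 12*n (j(n, Y) = n*12 + Y = 12*n + Y = Y + 12*n)
H(X, x) = 14 - 3*X
H(j(1, -8), m(26)) - 1*(-175916) = (14 - 3*(-8 + 12*1)) - 1*(-175916) = (14 - 3*(-8 + 12)) + 175916 = (14 - 3*4) + 175916 = (14 - 12) + 175916 = 2 + 175916 = 175918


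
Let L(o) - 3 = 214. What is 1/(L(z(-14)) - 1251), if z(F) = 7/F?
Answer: -1/1034 ≈ -0.00096712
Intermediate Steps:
L(o) = 217 (L(o) = 3 + 214 = 217)
1/(L(z(-14)) - 1251) = 1/(217 - 1251) = 1/(-1034) = -1/1034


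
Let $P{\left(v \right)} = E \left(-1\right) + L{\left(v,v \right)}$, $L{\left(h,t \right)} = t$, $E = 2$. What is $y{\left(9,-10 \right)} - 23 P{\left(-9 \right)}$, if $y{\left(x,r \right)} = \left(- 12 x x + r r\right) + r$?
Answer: $-629$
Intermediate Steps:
$y{\left(x,r \right)} = r + r^{2} - 12 x^{2}$ ($y{\left(x,r \right)} = \left(- 12 x^{2} + r^{2}\right) + r = \left(r^{2} - 12 x^{2}\right) + r = r + r^{2} - 12 x^{2}$)
$P{\left(v \right)} = -2 + v$ ($P{\left(v \right)} = 2 \left(-1\right) + v = -2 + v$)
$y{\left(9,-10 \right)} - 23 P{\left(-9 \right)} = \left(-10 + \left(-10\right)^{2} - 12 \cdot 9^{2}\right) - 23 \left(-2 - 9\right) = \left(-10 + 100 - 972\right) - -253 = \left(-10 + 100 - 972\right) + 253 = -882 + 253 = -629$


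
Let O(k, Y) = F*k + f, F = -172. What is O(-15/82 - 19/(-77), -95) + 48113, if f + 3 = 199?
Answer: 152476855/3157 ≈ 48298.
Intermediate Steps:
f = 196 (f = -3 + 199 = 196)
O(k, Y) = 196 - 172*k (O(k, Y) = -172*k + 196 = 196 - 172*k)
O(-15/82 - 19/(-77), -95) + 48113 = (196 - 172*(-15/82 - 19/(-77))) + 48113 = (196 - 172*(-15*1/82 - 19*(-1/77))) + 48113 = (196 - 172*(-15/82 + 19/77)) + 48113 = (196 - 172*403/6314) + 48113 = (196 - 34658/3157) + 48113 = 584114/3157 + 48113 = 152476855/3157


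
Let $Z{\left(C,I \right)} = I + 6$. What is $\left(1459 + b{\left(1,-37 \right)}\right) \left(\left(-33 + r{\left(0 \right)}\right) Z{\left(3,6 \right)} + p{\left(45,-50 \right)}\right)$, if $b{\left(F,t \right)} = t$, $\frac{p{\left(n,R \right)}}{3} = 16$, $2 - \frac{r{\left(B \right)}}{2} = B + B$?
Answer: $-426600$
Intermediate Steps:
$r{\left(B \right)} = 4 - 4 B$ ($r{\left(B \right)} = 4 - 2 \left(B + B\right) = 4 - 2 \cdot 2 B = 4 - 4 B$)
$Z{\left(C,I \right)} = 6 + I$
$p{\left(n,R \right)} = 48$ ($p{\left(n,R \right)} = 3 \cdot 16 = 48$)
$\left(1459 + b{\left(1,-37 \right)}\right) \left(\left(-33 + r{\left(0 \right)}\right) Z{\left(3,6 \right)} + p{\left(45,-50 \right)}\right) = \left(1459 - 37\right) \left(\left(-33 + \left(4 - 0\right)\right) \left(6 + 6\right) + 48\right) = 1422 \left(\left(-33 + \left(4 + 0\right)\right) 12 + 48\right) = 1422 \left(\left(-33 + 4\right) 12 + 48\right) = 1422 \left(\left(-29\right) 12 + 48\right) = 1422 \left(-348 + 48\right) = 1422 \left(-300\right) = -426600$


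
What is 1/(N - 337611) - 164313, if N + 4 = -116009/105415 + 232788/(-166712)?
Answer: -243728409287367132761/1483317870667407 ≈ -1.6431e+5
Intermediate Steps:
N = -28543805337/4393486370 (N = -4 + (-116009/105415 + 232788/(-166712)) = -4 + (-116009*1/105415 + 232788*(-1/166712)) = -4 + (-116009/105415 - 58197/41678) = -4 - 10969859857/4393486370 = -28543805337/4393486370 ≈ -6.4968)
1/(N - 337611) - 164313 = 1/(-28543805337/4393486370 - 337611) - 164313 = 1/(-1483317870667407/4393486370) - 164313 = -4393486370/1483317870667407 - 164313 = -243728409287367132761/1483317870667407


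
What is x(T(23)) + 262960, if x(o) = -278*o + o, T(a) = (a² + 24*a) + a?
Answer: -42848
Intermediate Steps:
T(a) = a² + 25*a
x(o) = -277*o
x(T(23)) + 262960 = -6371*(25 + 23) + 262960 = -6371*48 + 262960 = -277*1104 + 262960 = -305808 + 262960 = -42848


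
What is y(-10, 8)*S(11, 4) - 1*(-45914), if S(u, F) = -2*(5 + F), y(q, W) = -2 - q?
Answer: 45770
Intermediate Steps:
S(u, F) = -10 - 2*F
y(-10, 8)*S(11, 4) - 1*(-45914) = (-2 - 1*(-10))*(-10 - 2*4) - 1*(-45914) = (-2 + 10)*(-10 - 8) + 45914 = 8*(-18) + 45914 = -144 + 45914 = 45770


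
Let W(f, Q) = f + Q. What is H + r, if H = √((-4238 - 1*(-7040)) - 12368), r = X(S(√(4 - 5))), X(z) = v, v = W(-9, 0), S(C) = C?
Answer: -9 + I*√9566 ≈ -9.0 + 97.806*I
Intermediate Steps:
W(f, Q) = Q + f
v = -9 (v = 0 - 9 = -9)
X(z) = -9
r = -9
H = I*√9566 (H = √((-4238 + 7040) - 12368) = √(2802 - 12368) = √(-9566) = I*√9566 ≈ 97.806*I)
H + r = I*√9566 - 9 = -9 + I*√9566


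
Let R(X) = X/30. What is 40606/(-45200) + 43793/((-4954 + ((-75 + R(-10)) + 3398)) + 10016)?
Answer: 1229231869/284240200 ≈ 4.3246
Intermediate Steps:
R(X) = X/30 (R(X) = X*(1/30) = X/30)
40606/(-45200) + 43793/((-4954 + ((-75 + R(-10)) + 3398)) + 10016) = 40606/(-45200) + 43793/((-4954 + ((-75 + (1/30)*(-10)) + 3398)) + 10016) = 40606*(-1/45200) + 43793/((-4954 + ((-75 - ⅓) + 3398)) + 10016) = -20303/22600 + 43793/((-4954 + (-226/3 + 3398)) + 10016) = -20303/22600 + 43793/((-4954 + 9968/3) + 10016) = -20303/22600 + 43793/(-4894/3 + 10016) = -20303/22600 + 43793/(25154/3) = -20303/22600 + 43793*(3/25154) = -20303/22600 + 131379/25154 = 1229231869/284240200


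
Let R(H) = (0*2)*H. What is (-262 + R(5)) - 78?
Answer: -340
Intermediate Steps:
R(H) = 0 (R(H) = 0*H = 0)
(-262 + R(5)) - 78 = (-262 + 0) - 78 = -262 - 78 = -340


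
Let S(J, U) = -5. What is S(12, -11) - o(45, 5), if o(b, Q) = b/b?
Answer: -6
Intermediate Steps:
o(b, Q) = 1
S(12, -11) - o(45, 5) = -5 - 1*1 = -5 - 1 = -6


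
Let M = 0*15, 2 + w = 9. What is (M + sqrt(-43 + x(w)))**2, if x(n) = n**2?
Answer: 6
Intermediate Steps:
w = 7 (w = -2 + 9 = 7)
M = 0
(M + sqrt(-43 + x(w)))**2 = (0 + sqrt(-43 + 7**2))**2 = (0 + sqrt(-43 + 49))**2 = (0 + sqrt(6))**2 = (sqrt(6))**2 = 6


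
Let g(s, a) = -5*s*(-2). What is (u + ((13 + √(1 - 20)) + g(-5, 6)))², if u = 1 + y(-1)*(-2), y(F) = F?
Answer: (34 - I*√19)² ≈ 1137.0 - 296.41*I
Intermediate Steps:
g(s, a) = 10*s
u = 3 (u = 1 - 1*(-2) = 1 + 2 = 3)
(u + ((13 + √(1 - 20)) + g(-5, 6)))² = (3 + ((13 + √(1 - 20)) + 10*(-5)))² = (3 + ((13 + √(-19)) - 50))² = (3 + ((13 + I*√19) - 50))² = (3 + (-37 + I*√19))² = (-34 + I*√19)²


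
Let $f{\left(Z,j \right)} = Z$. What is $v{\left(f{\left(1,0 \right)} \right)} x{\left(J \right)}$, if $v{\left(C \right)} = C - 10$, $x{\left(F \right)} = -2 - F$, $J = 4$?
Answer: $54$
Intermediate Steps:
$v{\left(C \right)} = -10 + C$ ($v{\left(C \right)} = C - 10 = -10 + C$)
$v{\left(f{\left(1,0 \right)} \right)} x{\left(J \right)} = \left(-10 + 1\right) \left(-2 - 4\right) = - 9 \left(-2 - 4\right) = \left(-9\right) \left(-6\right) = 54$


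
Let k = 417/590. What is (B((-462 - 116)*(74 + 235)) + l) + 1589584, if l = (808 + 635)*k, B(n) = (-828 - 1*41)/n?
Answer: 41902542749473/26343795 ≈ 1.5906e+6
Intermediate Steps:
B(n) = -869/n (B(n) = (-828 - 41)/n = -869/n)
k = 417/590 (k = 417*(1/590) = 417/590 ≈ 0.70678)
l = 601731/590 (l = (808 + 635)*(417/590) = 1443*(417/590) = 601731/590 ≈ 1019.9)
(B((-462 - 116)*(74 + 235)) + l) + 1589584 = (-869*1/((-462 - 116)*(74 + 235)) + 601731/590) + 1589584 = (-869/((-578*309)) + 601731/590) + 1589584 = (-869/(-178602) + 601731/590) + 1589584 = (-869*(-1/178602) + 601731/590) + 1589584 = (869/178602 + 601731/590) + 1589584 = 26867718193/26343795 + 1589584 = 41902542749473/26343795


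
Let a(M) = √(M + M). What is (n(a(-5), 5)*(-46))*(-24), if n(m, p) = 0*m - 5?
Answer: -5520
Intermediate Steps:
a(M) = √2*√M (a(M) = √(2*M) = √2*√M)
n(m, p) = -5 (n(m, p) = 0 - 5 = -5)
(n(a(-5), 5)*(-46))*(-24) = -5*(-46)*(-24) = 230*(-24) = -5520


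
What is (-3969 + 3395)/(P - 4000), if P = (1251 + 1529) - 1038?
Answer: 287/1129 ≈ 0.25421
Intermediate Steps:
P = 1742 (P = 2780 - 1038 = 1742)
(-3969 + 3395)/(P - 4000) = (-3969 + 3395)/(1742 - 4000) = -574/(-2258) = -574*(-1/2258) = 287/1129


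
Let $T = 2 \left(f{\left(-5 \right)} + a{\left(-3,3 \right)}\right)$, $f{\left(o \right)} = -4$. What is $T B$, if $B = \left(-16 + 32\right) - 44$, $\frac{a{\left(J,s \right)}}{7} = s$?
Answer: $-952$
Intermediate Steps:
$a{\left(J,s \right)} = 7 s$
$B = -28$ ($B = 16 - 44 = -28$)
$T = 34$ ($T = 2 \left(-4 + 7 \cdot 3\right) = 2 \left(-4 + 21\right) = 2 \cdot 17 = 34$)
$T B = 34 \left(-28\right) = -952$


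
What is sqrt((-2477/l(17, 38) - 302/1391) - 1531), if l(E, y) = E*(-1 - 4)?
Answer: 2*I*sqrt(5249573345445)/118235 ≈ 38.757*I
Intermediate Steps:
l(E, y) = -5*E (l(E, y) = E*(-5) = -5*E)
sqrt((-2477/l(17, 38) - 302/1391) - 1531) = sqrt((-2477/((-5*17)) - 302/1391) - 1531) = sqrt((-2477/(-85) - 302*1/1391) - 1531) = sqrt((-2477*(-1/85) - 302/1391) - 1531) = sqrt((2477/85 - 302/1391) - 1531) = sqrt(3419837/118235 - 1531) = sqrt(-177597948/118235) = 2*I*sqrt(5249573345445)/118235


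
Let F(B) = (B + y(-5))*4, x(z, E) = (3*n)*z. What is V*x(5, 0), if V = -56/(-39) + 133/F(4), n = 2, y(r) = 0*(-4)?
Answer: 30415/104 ≈ 292.45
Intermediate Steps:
y(r) = 0
x(z, E) = 6*z (x(z, E) = (3*2)*z = 6*z)
F(B) = 4*B (F(B) = (B + 0)*4 = B*4 = 4*B)
V = 6083/624 (V = -56/(-39) + 133/((4*4)) = -56*(-1/39) + 133/16 = 56/39 + 133*(1/16) = 56/39 + 133/16 = 6083/624 ≈ 9.7484)
V*x(5, 0) = 6083*(6*5)/624 = (6083/624)*30 = 30415/104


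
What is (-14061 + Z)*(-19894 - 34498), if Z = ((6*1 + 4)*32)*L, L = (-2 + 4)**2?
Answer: 695184152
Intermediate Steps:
L = 4 (L = 2**2 = 4)
Z = 1280 (Z = ((6*1 + 4)*32)*4 = ((6 + 4)*32)*4 = (10*32)*4 = 320*4 = 1280)
(-14061 + Z)*(-19894 - 34498) = (-14061 + 1280)*(-19894 - 34498) = -12781*(-54392) = 695184152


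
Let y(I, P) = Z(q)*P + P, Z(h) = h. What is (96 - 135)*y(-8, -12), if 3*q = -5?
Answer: -312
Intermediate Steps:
q = -5/3 (q = (⅓)*(-5) = -5/3 ≈ -1.6667)
y(I, P) = -2*P/3 (y(I, P) = -5*P/3 + P = -2*P/3)
(96 - 135)*y(-8, -12) = (96 - 135)*(-⅔*(-12)) = -39*8 = -312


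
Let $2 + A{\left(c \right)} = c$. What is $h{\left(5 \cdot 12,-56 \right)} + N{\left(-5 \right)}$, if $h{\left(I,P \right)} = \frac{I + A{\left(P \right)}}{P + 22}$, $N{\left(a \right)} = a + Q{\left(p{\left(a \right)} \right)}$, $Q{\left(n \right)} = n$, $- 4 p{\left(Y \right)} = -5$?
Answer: $- \frac{259}{68} \approx -3.8088$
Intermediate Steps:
$p{\left(Y \right)} = \frac{5}{4}$ ($p{\left(Y \right)} = \left(- \frac{1}{4}\right) \left(-5\right) = \frac{5}{4}$)
$A{\left(c \right)} = -2 + c$
$N{\left(a \right)} = \frac{5}{4} + a$ ($N{\left(a \right)} = a + \frac{5}{4} = \frac{5}{4} + a$)
$h{\left(I,P \right)} = \frac{-2 + I + P}{22 + P}$ ($h{\left(I,P \right)} = \frac{I + \left(-2 + P\right)}{P + 22} = \frac{-2 + I + P}{22 + P}$)
$h{\left(5 \cdot 12,-56 \right)} + N{\left(-5 \right)} = \frac{-2 + 5 \cdot 12 - 56}{22 - 56} + \left(\frac{5}{4} - 5\right) = \frac{-2 + 60 - 56}{-34} - \frac{15}{4} = \left(- \frac{1}{34}\right) 2 - \frac{15}{4} = - \frac{1}{17} - \frac{15}{4} = - \frac{259}{68}$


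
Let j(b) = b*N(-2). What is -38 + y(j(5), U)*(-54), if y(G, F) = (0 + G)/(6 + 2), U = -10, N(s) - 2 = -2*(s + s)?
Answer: -751/2 ≈ -375.50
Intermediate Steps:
N(s) = 2 - 4*s (N(s) = 2 - 2*(s + s) = 2 - 4*s)
j(b) = 10*b (j(b) = b*(2 - 4*(-2)) = b*(2 + 8) = b*10 = 10*b)
y(G, F) = G/8
-38 + y(j(5), U)*(-54) = -38 + ((10*5)/8)*(-54) = -38 + ((⅛)*50)*(-54) = -38 + (25/4)*(-54) = -38 - 675/2 = -751/2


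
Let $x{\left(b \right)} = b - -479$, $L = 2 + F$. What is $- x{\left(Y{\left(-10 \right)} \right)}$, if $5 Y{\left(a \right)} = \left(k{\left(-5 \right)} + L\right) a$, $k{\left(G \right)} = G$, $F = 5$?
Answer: $-475$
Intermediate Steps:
$L = 7$ ($L = 2 + 5 = 7$)
$Y{\left(a \right)} = \frac{2 a}{5}$ ($Y{\left(a \right)} = \frac{\left(-5 + 7\right) a}{5} = \frac{2 a}{5}$)
$x{\left(b \right)} = 479 + b$ ($x{\left(b \right)} = b + 479 = 479 + b$)
$- x{\left(Y{\left(-10 \right)} \right)} = - (479 + \frac{2}{5} \left(-10\right)) = - (479 - 4) = \left(-1\right) 475 = -475$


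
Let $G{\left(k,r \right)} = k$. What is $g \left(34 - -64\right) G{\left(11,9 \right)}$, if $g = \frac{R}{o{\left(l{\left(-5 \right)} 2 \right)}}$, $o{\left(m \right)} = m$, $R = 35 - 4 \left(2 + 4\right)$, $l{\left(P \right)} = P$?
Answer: $- \frac{5929}{5} \approx -1185.8$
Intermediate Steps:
$R = 11$ ($R = 35 - 4 \cdot 6 = 35 - 24 = 11$)
$g = - \frac{11}{10}$ ($g = \frac{11}{\left(-5\right) 2} = \frac{11}{-10} = 11 \left(- \frac{1}{10}\right) = - \frac{11}{10} \approx -1.1$)
$g \left(34 - -64\right) G{\left(11,9 \right)} = - \frac{11 \left(34 - -64\right)}{10} \cdot 11 = - \frac{11 \left(34 + 64\right)}{10} \cdot 11 = \left(- \frac{11}{10}\right) 98 \cdot 11 = \left(- \frac{539}{5}\right) 11 = - \frac{5929}{5}$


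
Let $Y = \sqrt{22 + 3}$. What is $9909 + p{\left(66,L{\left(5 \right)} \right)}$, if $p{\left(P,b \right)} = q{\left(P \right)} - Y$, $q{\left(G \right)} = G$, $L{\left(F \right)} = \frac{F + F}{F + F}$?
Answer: $9970$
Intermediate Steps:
$L{\left(F \right)} = 1$ ($L{\left(F \right)} = \frac{2 F}{2 F} = 2 F \frac{1}{2 F} = 1$)
$Y = 5$ ($Y = \sqrt{25} = 5$)
$p{\left(P,b \right)} = -5 + P$ ($p{\left(P,b \right)} = P - 5 = -5 + P$)
$9909 + p{\left(66,L{\left(5 \right)} \right)} = 9909 + \left(-5 + 66\right) = 9909 + 61 = 9970$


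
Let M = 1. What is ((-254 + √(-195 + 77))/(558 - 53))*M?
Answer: -254/505 + I*√118/505 ≈ -0.50297 + 0.02151*I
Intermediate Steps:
((-254 + √(-195 + 77))/(558 - 53))*M = ((-254 + √(-195 + 77))/(558 - 53))*1 = ((-254 + √(-118))/505)*1 = ((-254 + I*√118)*(1/505))*1 = (-254/505 + I*√118/505)*1 = -254/505 + I*√118/505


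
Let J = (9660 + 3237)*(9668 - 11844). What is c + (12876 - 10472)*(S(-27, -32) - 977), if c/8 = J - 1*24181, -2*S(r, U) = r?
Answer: -227020678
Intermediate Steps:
S(r, U) = -r/2
J = -28063872 (J = 12897*(-2176) = -28063872)
c = -224704424 (c = 8*(-28063872 - 1*24181) = 8*(-28063872 - 24181) = 8*(-28088053) = -224704424)
c + (12876 - 10472)*(S(-27, -32) - 977) = -224704424 + (12876 - 10472)*(-½*(-27) - 977) = -224704424 + 2404*(27/2 - 977) = -224704424 + 2404*(-1927/2) = -224704424 - 2316254 = -227020678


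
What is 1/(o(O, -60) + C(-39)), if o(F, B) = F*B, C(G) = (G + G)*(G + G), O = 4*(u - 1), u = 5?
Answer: 1/5124 ≈ 0.00019516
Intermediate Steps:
O = 16 (O = 4*(5 - 1) = 4*4 = 16)
C(G) = 4*G² (C(G) = (2*G)*(2*G) = 4*G²)
o(F, B) = B*F
1/(o(O, -60) + C(-39)) = 1/(-60*16 + 4*(-39)²) = 1/(-960 + 4*1521) = 1/(-960 + 6084) = 1/5124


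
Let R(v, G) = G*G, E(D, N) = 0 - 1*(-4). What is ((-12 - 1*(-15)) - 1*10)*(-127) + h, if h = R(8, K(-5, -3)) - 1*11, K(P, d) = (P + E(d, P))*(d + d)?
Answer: 914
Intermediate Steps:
E(D, N) = 4 (E(D, N) = 0 + 4 = 4)
K(P, d) = 2*d*(4 + P) (K(P, d) = (P + 4)*(d + d) = (4 + P)*(2*d) = 2*d*(4 + P))
R(v, G) = G²
h = 25 (h = (2*(-3)*(4 - 5))² - 1*11 = (2*(-3)*(-1))² - 11 = 6² - 11 = 36 - 11 = 25)
((-12 - 1*(-15)) - 1*10)*(-127) + h = ((-12 - 1*(-15)) - 1*10)*(-127) + 25 = ((-12 + 15) - 10)*(-127) + 25 = (3 - 10)*(-127) + 25 = -7*(-127) + 25 = 889 + 25 = 914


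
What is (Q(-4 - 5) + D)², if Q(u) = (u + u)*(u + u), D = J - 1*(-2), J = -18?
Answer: 94864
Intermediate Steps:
D = -16 (D = -18 - 1*(-2) = -18 + 2 = -16)
Q(u) = 4*u² (Q(u) = (2*u)*(2*u) = 4*u²)
(Q(-4 - 5) + D)² = (4*(-4 - 5)² - 16)² = (4*(-9)² - 16)² = (4*81 - 16)² = (324 - 16)² = 308² = 94864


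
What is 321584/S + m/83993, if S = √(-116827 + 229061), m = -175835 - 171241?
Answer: -347076/83993 + 160792*√112234/56117 ≈ 955.78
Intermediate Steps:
m = -347076
S = √112234 ≈ 335.01
321584/S + m/83993 = 321584/(√112234) - 347076/83993 = 321584*(√112234/112234) - 347076*1/83993 = 160792*√112234/56117 - 347076/83993 = -347076/83993 + 160792*√112234/56117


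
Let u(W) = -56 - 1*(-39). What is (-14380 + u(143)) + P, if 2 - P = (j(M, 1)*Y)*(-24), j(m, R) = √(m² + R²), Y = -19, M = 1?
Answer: -14395 - 456*√2 ≈ -15040.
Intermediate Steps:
j(m, R) = √(R² + m²)
P = 2 - 456*√2 (P = 2 - √(1² + 1²)*(-19)*(-24) = 2 - √(1 + 1)*(-19)*(-24) = 2 - √2*(-19)*(-24) = 2 - (-19*√2)*(-24) = 2 - 456*√2 ≈ -642.88)
u(W) = -17 (u(W) = -56 + 39 = -17)
(-14380 + u(143)) + P = (-14380 - 17) + (2 - 456*√2) = -14397 + (2 - 456*√2) = -14395 - 456*√2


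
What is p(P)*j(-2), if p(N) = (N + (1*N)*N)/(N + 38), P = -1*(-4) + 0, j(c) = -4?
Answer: -40/21 ≈ -1.9048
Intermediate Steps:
P = 4 (P = 4 + 0 = 4)
p(N) = (N + N²)/(38 + N) (p(N) = (N + N*N)/(38 + N) = (N + N²)/(38 + N))
p(P)*j(-2) = (4*(1 + 4)/(38 + 4))*(-4) = (4*5/42)*(-4) = (4*(1/42)*5)*(-4) = (10/21)*(-4) = -40/21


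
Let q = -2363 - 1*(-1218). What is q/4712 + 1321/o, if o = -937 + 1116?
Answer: 6019597/843448 ≈ 7.1369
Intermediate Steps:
q = -1145 (q = -2363 + 1218 = -1145)
o = 179
q/4712 + 1321/o = -1145/4712 + 1321/179 = 6019597/843448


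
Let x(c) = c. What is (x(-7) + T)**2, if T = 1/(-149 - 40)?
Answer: 1752976/35721 ≈ 49.074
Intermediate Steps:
T = -1/189 (T = 1/(-189) = -1/189 ≈ -0.0052910)
(x(-7) + T)**2 = (-7 - 1/189)**2 = (-1324/189)**2 = 1752976/35721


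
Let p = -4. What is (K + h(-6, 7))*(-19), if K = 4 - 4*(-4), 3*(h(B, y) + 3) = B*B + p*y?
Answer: -1121/3 ≈ -373.67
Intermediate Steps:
h(B, y) = -3 - 4*y/3 + B**2/3 (h(B, y) = -3 + (B*B - 4*y)/3 = -3 + (B**2 - 4*y)/3 = -3 + (-4*y/3 + B**2/3) = -3 - 4*y/3 + B**2/3)
K = 20 (K = 4 + 16 = 20)
(K + h(-6, 7))*(-19) = (20 + (-3 - 4/3*7 + (1/3)*(-6)**2))*(-19) = (20 + (-3 - 28/3 + (1/3)*36))*(-19) = (20 + (-3 - 28/3 + 12))*(-19) = (20 - 1/3)*(-19) = (59/3)*(-19) = -1121/3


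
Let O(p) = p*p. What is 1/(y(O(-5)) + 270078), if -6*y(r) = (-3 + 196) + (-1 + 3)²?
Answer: 6/1620271 ≈ 3.7031e-6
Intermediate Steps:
O(p) = p²
y(r) = -197/6 (y(r) = -((-3 + 196) + (-1 + 3)²)/6 = -(193 + 2²)/6 = -(193 + 4)/6 = -⅙*197 = -197/6)
1/(y(O(-5)) + 270078) = 1/(-197/6 + 270078) = 1/(1620271/6) = 6/1620271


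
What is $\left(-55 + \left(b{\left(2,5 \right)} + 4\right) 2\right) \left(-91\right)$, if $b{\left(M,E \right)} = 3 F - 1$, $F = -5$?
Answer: $7189$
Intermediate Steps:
$b{\left(M,E \right)} = -16$ ($b{\left(M,E \right)} = 3 \left(-5\right) - 1 = -15 - 1 = -16$)
$\left(-55 + \left(b{\left(2,5 \right)} + 4\right) 2\right) \left(-91\right) = \left(-55 + \left(-16 + 4\right) 2\right) \left(-91\right) = \left(-55 - 24\right) \left(-91\right) = \left(-79\right) \left(-91\right) = 7189$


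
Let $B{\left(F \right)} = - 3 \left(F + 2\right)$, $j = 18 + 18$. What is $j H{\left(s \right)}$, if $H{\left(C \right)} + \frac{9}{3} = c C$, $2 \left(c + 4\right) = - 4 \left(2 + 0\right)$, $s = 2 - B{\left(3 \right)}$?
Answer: $-5004$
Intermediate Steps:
$j = 36$
$B{\left(F \right)} = -6 - 3 F$ ($B{\left(F \right)} = - 3 \left(2 + F\right) = -6 - 3 F$)
$s = 17$ ($s = 2 - \left(-6 - 9\right) = 2 - -15 = 2 + 15 = 17$)
$c = -8$ ($c = -4 + \frac{\left(-4\right) \left(2 + 0\right)}{2} = -4 + \frac{\left(-4\right) 2}{2} = -4 + \frac{1}{2} \left(-8\right) = -4 - 4 = -8$)
$H{\left(C \right)} = -3 - 8 C$
$j H{\left(s \right)} = 36 \left(-3 - 136\right) = 36 \left(-139\right) = -5004$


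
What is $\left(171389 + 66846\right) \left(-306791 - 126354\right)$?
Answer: $-103190299075$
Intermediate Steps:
$\left(171389 + 66846\right) \left(-306791 - 126354\right) = 238235 \left(-433145\right) = -103190299075$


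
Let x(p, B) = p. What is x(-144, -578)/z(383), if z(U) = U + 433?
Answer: -3/17 ≈ -0.17647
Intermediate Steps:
z(U) = 433 + U
x(-144, -578)/z(383) = -144/(433 + 383) = -144/816 = -144*1/816 = -3/17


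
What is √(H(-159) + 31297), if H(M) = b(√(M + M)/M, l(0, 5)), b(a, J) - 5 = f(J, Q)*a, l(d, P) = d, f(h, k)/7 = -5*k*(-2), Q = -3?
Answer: √(87927318 + 3710*I*√318)/53 ≈ 176.92 + 0.066561*I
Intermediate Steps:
f(h, k) = 70*k (f(h, k) = 7*(-5*k*(-2)) = 7*(10*k) = 70*k)
b(a, J) = 5 - 210*a (b(a, J) = 5 + (70*(-3))*a = 5 - 210*a)
H(M) = 5 - 210*√2/√M (H(M) = 5 - 210*√(M + M)/M = 5 - 210*√(2*M)/M = 5 - 210*√2*√M/M = 5 - 210*√2/√M)
√(H(-159) + 31297) = √((5 - 210*√2/√(-159)) + 31297) = √((5 - 210*√2*(-I*√159/159)) + 31297) = √((5 + 70*I*√318/53) + 31297) = √(31302 + 70*I*√318/53)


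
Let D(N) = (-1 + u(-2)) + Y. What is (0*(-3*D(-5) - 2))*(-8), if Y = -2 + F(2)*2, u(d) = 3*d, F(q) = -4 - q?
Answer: 0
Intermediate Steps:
Y = -14 (Y = -2 + (-4 - 1*2)*2 = -2 + (-4 - 2)*2 = -2 - 6*2 = -2 - 12 = -14)
D(N) = -21 (D(N) = (-1 + 3*(-2)) - 14 = (-1 - 6) - 14 = -7 - 14 = -21)
(0*(-3*D(-5) - 2))*(-8) = (0*(-3*(-21) - 2))*(-8) = (0*(63 - 2))*(-8) = (0*61)*(-8) = 0*(-8) = 0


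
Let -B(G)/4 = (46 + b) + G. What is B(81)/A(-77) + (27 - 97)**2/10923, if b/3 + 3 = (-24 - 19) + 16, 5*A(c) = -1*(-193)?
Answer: -7137320/2108139 ≈ -3.3856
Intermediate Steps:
A(c) = 193/5 (A(c) = (-1*(-193))/5 = (1/5)*193 = 193/5)
b = -90 (b = -9 + 3*((-24 - 19) + 16) = -9 + 3*(-43 + 16) = -9 + 3*(-27) = -9 - 81 = -90)
B(G) = 176 - 4*G (B(G) = -4*((46 - 90) + G) = -4*(-44 + G) = 176 - 4*G)
B(81)/A(-77) + (27 - 97)**2/10923 = (176 - 4*81)/(193/5) + (27 - 97)**2/10923 = (176 - 324)*(5/193) + (-70)**2*(1/10923) = -148*5/193 + 4900*(1/10923) = -740/193 + 4900/10923 = -7137320/2108139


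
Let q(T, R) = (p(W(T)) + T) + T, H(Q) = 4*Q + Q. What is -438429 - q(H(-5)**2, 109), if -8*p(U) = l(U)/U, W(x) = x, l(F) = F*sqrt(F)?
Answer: -3517407/8 ≈ -4.3968e+5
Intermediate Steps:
l(F) = F**(3/2)
p(U) = -sqrt(U)/8 (p(U) = -U**(3/2)/(8*U) = -sqrt(U)/8)
H(Q) = 5*Q
q(T, R) = 2*T - sqrt(T)/8 (q(T, R) = (-sqrt(T)/8 + T) + T = (T - sqrt(T)/8) + T = 2*T - sqrt(T)/8)
-438429 - q(H(-5)**2, 109) = -438429 - (2*(5*(-5))**2 - sqrt((5*(-5))**2)/8) = -438429 - (2*(-25)**2 - sqrt((-25)**2)/8) = -438429 - (2*625 - sqrt(625)/8) = -438429 - (1250 - 1/8*25) = -438429 - (1250 - 25/8) = -438429 - 1*9975/8 = -438429 - 9975/8 = -3517407/8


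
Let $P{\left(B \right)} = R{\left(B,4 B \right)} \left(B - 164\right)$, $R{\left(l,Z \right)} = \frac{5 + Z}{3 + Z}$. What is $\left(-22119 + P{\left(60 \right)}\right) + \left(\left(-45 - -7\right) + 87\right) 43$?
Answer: $- \frac{4888396}{243} \approx -20117.0$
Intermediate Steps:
$R{\left(l,Z \right)} = \frac{5 + Z}{3 + Z}$
$P{\left(B \right)} = \frac{\left(-164 + B\right) \left(5 + 4 B\right)}{3 + 4 B}$ ($P{\left(B \right)} = \frac{5 + 4 B}{3 + 4 B} \left(B - 164\right) = \frac{5 + 4 B}{3 + 4 B} \left(-164 + B\right) = \frac{\left(-164 + B\right) \left(5 + 4 B\right)}{3 + 4 B}$)
$\left(-22119 + P{\left(60 \right)}\right) + \left(\left(-45 - -7\right) + 87\right) 43 = \left(-22119 + \frac{\left(-164 + 60\right) \left(5 + 4 \cdot 60\right)}{3 + 4 \cdot 60}\right) + \left(\left(-45 - -7\right) + 87\right) 43 = \left(-22119 + \frac{1}{3 + 240} \left(-104\right) \left(5 + 240\right)\right) + \left(\left(-45 + 7\right) + 87\right) 43 = \left(-22119 + \frac{1}{243} \left(-104\right) 245\right) + \left(-38 + 87\right) 43 = \left(-22119 + \frac{1}{243} \left(-104\right) 245\right) + 49 \cdot 43 = \left(-22119 - \frac{25480}{243}\right) + 2107 = - \frac{5400397}{243} + 2107 = - \frac{4888396}{243}$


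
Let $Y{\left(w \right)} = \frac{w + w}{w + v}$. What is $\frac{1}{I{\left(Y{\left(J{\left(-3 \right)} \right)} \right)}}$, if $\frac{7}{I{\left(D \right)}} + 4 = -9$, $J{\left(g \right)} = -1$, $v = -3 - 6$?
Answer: $- \frac{13}{7} \approx -1.8571$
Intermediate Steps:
$v = -9$ ($v = -3 - 6 = -9$)
$Y{\left(w \right)} = \frac{2 w}{-9 + w}$ ($Y{\left(w \right)} = \frac{w + w}{w - 9} = \frac{2 w}{-9 + w}$)
$I{\left(D \right)} = - \frac{7}{13}$ ($I{\left(D \right)} = \frac{7}{-4 - 9} = \frac{7}{-13} = 7 \left(- \frac{1}{13}\right) = - \frac{7}{13}$)
$\frac{1}{I{\left(Y{\left(J{\left(-3 \right)} \right)} \right)}} = \frac{1}{- \frac{7}{13}} = - \frac{13}{7}$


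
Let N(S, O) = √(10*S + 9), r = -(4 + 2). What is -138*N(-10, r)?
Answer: -138*I*√91 ≈ -1316.4*I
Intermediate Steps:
r = -6 (r = -1*6 = -6)
N(S, O) = √(9 + 10*S)
-138*N(-10, r) = -138*√(9 + 10*(-10)) = -138*√(9 - 100) = -138*I*√91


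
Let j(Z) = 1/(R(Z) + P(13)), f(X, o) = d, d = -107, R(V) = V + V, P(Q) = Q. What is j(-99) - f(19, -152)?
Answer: 19794/185 ≈ 106.99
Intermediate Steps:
R(V) = 2*V
f(X, o) = -107
j(Z) = 1/(13 + 2*Z) (j(Z) = 1/(2*Z + 13) = 1/(13 + 2*Z))
j(-99) - f(19, -152) = 1/(13 + 2*(-99)) - 1*(-107) = 1/(13 - 198) + 107 = 1/(-185) + 107 = -1/185 + 107 = 19794/185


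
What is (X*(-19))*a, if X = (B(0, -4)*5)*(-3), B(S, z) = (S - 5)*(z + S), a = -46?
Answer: -262200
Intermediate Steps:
B(S, z) = (-5 + S)*(S + z)
X = -300 (X = ((0**2 - 5*0 - 5*(-4) + 0*(-4))*5)*(-3) = ((0 + 0 + 20 + 0)*5)*(-3) = (20*5)*(-3) = 100*(-3) = -300)
(X*(-19))*a = -300*(-19)*(-46) = 5700*(-46) = -262200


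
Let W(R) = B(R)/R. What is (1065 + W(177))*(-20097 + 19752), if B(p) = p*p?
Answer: -428490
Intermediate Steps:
B(p) = p**2
W(R) = R (W(R) = R**2/R = R)
(1065 + W(177))*(-20097 + 19752) = (1065 + 177)*(-20097 + 19752) = 1242*(-345) = -428490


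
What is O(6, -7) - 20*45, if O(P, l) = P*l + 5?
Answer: -937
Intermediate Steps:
O(P, l) = 5 + P*l
O(6, -7) - 20*45 = (5 + 6*(-7)) - 20*45 = (5 - 42) - 900 = -37 - 900 = -937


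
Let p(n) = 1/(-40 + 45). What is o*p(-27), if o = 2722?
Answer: 2722/5 ≈ 544.40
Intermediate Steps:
p(n) = ⅕ (p(n) = 1/5 = ⅕)
o*p(-27) = 2722*(⅕) = 2722/5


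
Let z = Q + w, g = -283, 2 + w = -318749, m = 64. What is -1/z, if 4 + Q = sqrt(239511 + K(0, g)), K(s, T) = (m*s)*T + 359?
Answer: 63751/20320902031 + 17*sqrt(830)/101604510155 ≈ 3.1420e-6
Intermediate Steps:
w = -318751 (w = -2 - 318749 = -318751)
K(s, T) = 359 + 64*T*s (K(s, T) = (64*s)*T + 359 = 64*T*s + 359 = 359 + 64*T*s)
Q = -4 + 17*sqrt(830) (Q = -4 + sqrt(239511 + (359 + 64*(-283)*0)) = -4 + sqrt(239511 + (359 + 0)) = -4 + sqrt(239511 + 359) = -4 + sqrt(239870) = -4 + 17*sqrt(830) ≈ 485.77)
z = -318755 + 17*sqrt(830) (z = (-4 + 17*sqrt(830)) - 318751 = -318755 + 17*sqrt(830) ≈ -3.1827e+5)
-1/z = -1/(-318755 + 17*sqrt(830))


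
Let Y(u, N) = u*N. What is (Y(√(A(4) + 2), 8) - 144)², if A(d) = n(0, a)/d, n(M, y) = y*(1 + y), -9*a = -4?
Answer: 1690816/81 - 1280*√7 ≈ 17488.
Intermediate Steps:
a = 4/9 (a = -⅑*(-4) = 4/9 ≈ 0.44444)
A(d) = 52/(81*d) (A(d) = (4*(1 + 4/9)/9)/d = ((4/9)*(13/9))/d = 52/(81*d))
Y(u, N) = N*u
(Y(√(A(4) + 2), 8) - 144)² = (8*√((52/81)/4 + 2) - 144)² = (8*√((52/81)*(¼) + 2) - 144)² = (8*√(13/81 + 2) - 144)² = (8*√(175/81) - 144)² = (8*(5*√7/9) - 144)² = (40*√7/9 - 144)² = (-144 + 40*√7/9)²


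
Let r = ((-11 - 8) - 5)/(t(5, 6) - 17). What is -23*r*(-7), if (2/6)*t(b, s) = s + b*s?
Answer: -552/13 ≈ -42.462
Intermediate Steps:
t(b, s) = 3*s + 3*b*s (t(b, s) = 3*(s + b*s) = 3*s + 3*b*s)
r = -24/91 (r = ((-11 - 8) - 5)/(3*6*(1 + 5) - 17) = (-19 - 5)/(3*6*6 - 17) = -24/(108 - 17) = -24/91 ≈ -0.26374)
-23*r*(-7) = -23*(-24/91)*(-7) = (552/91)*(-7) = -552/13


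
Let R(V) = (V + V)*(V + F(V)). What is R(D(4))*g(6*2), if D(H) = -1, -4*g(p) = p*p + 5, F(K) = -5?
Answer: -447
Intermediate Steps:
g(p) = -5/4 - p**2/4 (g(p) = -(p*p + 5)/4 = -(p**2 + 5)/4 = -(5 + p**2)/4 = -5/4 - p**2/4)
R(V) = 2*V*(-5 + V) (R(V) = (V + V)*(V - 5) = (2*V)*(-5 + V) = 2*V*(-5 + V))
R(D(4))*g(6*2) = (2*(-1)*(-5 - 1))*(-5/4 - (6*2)**2/4) = (2*(-1)*(-6))*(-5/4 - 1/4*12**2) = 12*(-5/4 - 1/4*144) = 12*(-5/4 - 36) = 12*(-149/4) = -447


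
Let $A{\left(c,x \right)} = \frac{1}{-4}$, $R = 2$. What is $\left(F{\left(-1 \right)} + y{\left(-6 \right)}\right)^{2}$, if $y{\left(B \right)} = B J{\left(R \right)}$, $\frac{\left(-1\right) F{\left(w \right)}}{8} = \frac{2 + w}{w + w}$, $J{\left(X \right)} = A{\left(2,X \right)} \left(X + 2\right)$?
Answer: $100$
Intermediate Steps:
$A{\left(c,x \right)} = - \frac{1}{4}$
$J{\left(X \right)} = - \frac{1}{2} - \frac{X}{4}$ ($J{\left(X \right)} = - \frac{X + 2}{4} = - \frac{2 + X}{4} = - \frac{1}{2} - \frac{X}{4}$)
$F{\left(w \right)} = - \frac{4 \left(2 + w\right)}{w}$ ($F{\left(w \right)} = - 8 \frac{2 + w}{w + w} = - 8 \frac{2 + w}{2 w} = - \frac{4 \left(2 + w\right)}{w}$)
$y{\left(B \right)} = - B$ ($y{\left(B \right)} = B \left(- \frac{1}{2} - \frac{1}{2}\right) = B \left(-1\right) = - B$)
$\left(F{\left(-1 \right)} + y{\left(-6 \right)}\right)^{2} = \left(\left(-4 - \frac{8}{-1}\right) - -6\right)^{2} = \left(\left(-4 - -8\right) + 6\right)^{2} = \left(\left(-4 + 8\right) + 6\right)^{2} = \left(4 + 6\right)^{2} = 10^{2} = 100$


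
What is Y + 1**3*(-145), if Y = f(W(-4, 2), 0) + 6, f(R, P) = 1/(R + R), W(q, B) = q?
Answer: -1113/8 ≈ -139.13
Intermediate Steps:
f(R, P) = 1/(2*R)
Y = 47/8 (Y = (1/2)/(-4) + 6 = (1/2)*(-1/4) + 6 = -1/8 + 6 = 47/8 ≈ 5.8750)
Y + 1**3*(-145) = 47/8 + 1**3*(-145) = 47/8 + 1*(-145) = 47/8 - 145 = -1113/8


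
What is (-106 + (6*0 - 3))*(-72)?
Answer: 7848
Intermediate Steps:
(-106 + (6*0 - 3))*(-72) = (-106 + (0 - 3))*(-72) = (-106 - 3)*(-72) = -109*(-72) = 7848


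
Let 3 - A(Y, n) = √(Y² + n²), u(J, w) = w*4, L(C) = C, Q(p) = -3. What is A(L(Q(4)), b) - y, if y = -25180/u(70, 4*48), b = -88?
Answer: 6871/192 - √7753 ≈ -52.265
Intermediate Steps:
u(J, w) = 4*w
A(Y, n) = 3 - √(Y² + n²)
y = -6295/192 (y = -25180/(4*(4*48)) = -25180/(4*192) = -25180/768 = -25180*1/768 = -6295/192 ≈ -32.786)
A(L(Q(4)), b) - y = (3 - √((-3)² + (-88)²)) - 1*(-6295/192) = (3 - √(9 + 7744)) + 6295/192 = (3 - √7753) + 6295/192 = 6871/192 - √7753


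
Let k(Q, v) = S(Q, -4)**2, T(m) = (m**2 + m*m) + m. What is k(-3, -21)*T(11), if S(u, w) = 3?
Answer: 2277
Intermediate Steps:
T(m) = m + 2*m**2 (T(m) = (m**2 + m**2) + m = 2*m**2 + m = m + 2*m**2)
k(Q, v) = 9 (k(Q, v) = 3**2 = 9)
k(-3, -21)*T(11) = 9*(11*(1 + 2*11)) = 9*(11*(1 + 22)) = 9*(11*23) = 9*253 = 2277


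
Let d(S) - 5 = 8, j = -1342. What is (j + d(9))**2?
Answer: 1766241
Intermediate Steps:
d(S) = 13 (d(S) = 5 + 8 = 13)
(j + d(9))**2 = (-1342 + 13)**2 = (-1329)**2 = 1766241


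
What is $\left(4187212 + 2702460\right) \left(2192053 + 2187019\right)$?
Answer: $30170369744384$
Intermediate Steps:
$\left(4187212 + 2702460\right) \left(2192053 + 2187019\right) = 6889672 \cdot 4379072 = 30170369744384$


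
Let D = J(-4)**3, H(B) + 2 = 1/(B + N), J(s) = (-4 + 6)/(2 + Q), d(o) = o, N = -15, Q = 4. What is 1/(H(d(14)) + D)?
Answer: -27/80 ≈ -0.33750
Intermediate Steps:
J(s) = 1/3 (J(s) = (-4 + 6)/(2 + 4) = 2/6 = 2*(1/6) = 1/3)
H(B) = -2 + 1/(-15 + B) (H(B) = -2 + 1/(B - 15) = -2 + 1/(-15 + B))
D = 1/27 (D = (1/3)**3 = 1/27 ≈ 0.037037)
1/(H(d(14)) + D) = 1/((31 - 2*14)/(-15 + 14) + 1/27) = 1/((31 - 28)/(-1) + 1/27) = 1/(-1*3 + 1/27) = 1/(-3 + 1/27) = 1/(-80/27) = -27/80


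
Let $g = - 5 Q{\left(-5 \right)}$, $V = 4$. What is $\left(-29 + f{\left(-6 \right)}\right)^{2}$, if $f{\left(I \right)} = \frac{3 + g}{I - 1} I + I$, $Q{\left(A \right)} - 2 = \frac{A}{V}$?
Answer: $\frac{249001}{196} \approx 1270.4$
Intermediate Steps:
$Q{\left(A \right)} = 2 + \frac{A}{4}$
$g = - \frac{15}{4}$ ($g = - 5 \left(2 + \frac{1}{4} \left(-5\right)\right) = - 5 \left(2 - \frac{5}{4}\right) = \left(-5\right) \frac{3}{4} = - \frac{15}{4} \approx -3.75$)
$f{\left(I \right)} = I - \frac{3 I}{4 \left(-1 + I\right)}$ ($f{\left(I \right)} = \frac{3 - \frac{15}{4}}{I - 1} I + I = - \frac{3}{4 \left(-1 + I\right)} I + I = - \frac{3 I}{4 \left(-1 + I\right)} + I = I - \frac{3 I}{4 \left(-1 + I\right)}$)
$\left(-29 + f{\left(-6 \right)}\right)^{2} = \left(-29 + \frac{1}{4} \left(-6\right) \frac{1}{-1 - 6} \left(-7 + 4 \left(-6\right)\right)\right)^{2} = \left(-29 + \frac{1}{4} \left(-6\right) \frac{1}{-7} \left(-7 - 24\right)\right)^{2} = \left(-29 + \frac{1}{4} \left(-6\right) \left(- \frac{1}{7}\right) \left(-31\right)\right)^{2} = \left(-29 - \frac{93}{14}\right)^{2} = \left(- \frac{499}{14}\right)^{2} = \frac{249001}{196}$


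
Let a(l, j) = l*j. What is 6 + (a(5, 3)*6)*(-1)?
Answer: -84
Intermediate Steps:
a(l, j) = j*l
6 + (a(5, 3)*6)*(-1) = 6 + ((3*5)*6)*(-1) = 6 + (15*6)*(-1) = 6 + 90*(-1) = 6 - 90 = -84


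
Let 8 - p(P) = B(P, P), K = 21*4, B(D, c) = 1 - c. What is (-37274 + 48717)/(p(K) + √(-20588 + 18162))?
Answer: 1041313/10707 - 11443*I*√2426/10707 ≈ 97.255 - 52.64*I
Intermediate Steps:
K = 84
p(P) = 7 + P (p(P) = 8 - (1 - P) = 8 + (-1 + P) = 7 + P)
(-37274 + 48717)/(p(K) + √(-20588 + 18162)) = (-37274 + 48717)/((7 + 84) + √(-20588 + 18162)) = 11443/(91 + √(-2426)) = 11443/(91 + I*√2426)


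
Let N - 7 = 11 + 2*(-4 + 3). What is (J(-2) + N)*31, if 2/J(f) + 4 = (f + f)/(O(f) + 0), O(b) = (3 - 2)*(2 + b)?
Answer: 496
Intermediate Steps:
O(b) = 2 + b (O(b) = 1*(2 + b) = 2 + b)
N = 16 (N = 7 + (11 + 2*(-4 + 3)) = 7 + (11 + 2*(-1)) = 7 + (11 - 2) = 7 + 9 = 16)
J(f) = 2/(-4 + 2*f/(2 + f)) (J(f) = 2/(-4 + (f + f)/((2 + f) + 0)) = 2/(-4 + (2*f)/(2 + f)) = 2/(-4 + 2*f/(2 + f)))
(J(-2) + N)*31 = ((2 - 2)/(-4 - 1*(-2)) + 16)*31 = (0/(-4 + 2) + 16)*31 = (0/(-2) + 16)*31 = (-½*0 + 16)*31 = (0 + 16)*31 = 16*31 = 496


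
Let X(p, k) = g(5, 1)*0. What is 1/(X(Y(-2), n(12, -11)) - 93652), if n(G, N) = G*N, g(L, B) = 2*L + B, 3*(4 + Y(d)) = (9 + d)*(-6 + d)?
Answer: -1/93652 ≈ -1.0678e-5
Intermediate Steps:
Y(d) = -4 + (-6 + d)*(9 + d)/3 (Y(d) = -4 + ((9 + d)*(-6 + d))/3 = -4 + ((-6 + d)*(9 + d))/3 = -4 + (-6 + d)*(9 + d)/3)
g(L, B) = B + 2*L
X(p, k) = 0 (X(p, k) = (1 + 2*5)*0 = (1 + 10)*0 = 11*0 = 0)
1/(X(Y(-2), n(12, -11)) - 93652) = 1/(0 - 93652) = 1/(-93652) = -1/93652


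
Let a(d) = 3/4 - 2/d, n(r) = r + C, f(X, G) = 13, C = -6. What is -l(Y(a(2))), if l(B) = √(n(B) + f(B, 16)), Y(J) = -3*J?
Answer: -√31/2 ≈ -2.7839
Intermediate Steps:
n(r) = -6 + r (n(r) = r - 6 = -6 + r)
a(d) = ¾ - 2/d (a(d) = 3*(¼) - 2/d = ¾ - 2/d)
l(B) = √(7 + B) (l(B) = √((-6 + B) + 13) = √(7 + B))
-l(Y(a(2))) = -√(7 - 3*(¾ - 2/2)) = -√(7 - 3*(¾ - 2*½)) = -√(7 - 3*(¾ - 1)) = -√(7 - 3*(-¼)) = -√(7 + ¾) = -√(31/4) = -√31/2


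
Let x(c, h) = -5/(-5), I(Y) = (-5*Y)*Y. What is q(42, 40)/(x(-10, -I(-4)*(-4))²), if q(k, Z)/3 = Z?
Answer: 120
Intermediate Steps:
I(Y) = -5*Y²
q(k, Z) = 3*Z
x(c, h) = 1 (x(c, h) = -5*(-⅕) = 1)
q(42, 40)/(x(-10, -I(-4)*(-4))²) = (3*40)/(1²) = 120/1 = 120*1 = 120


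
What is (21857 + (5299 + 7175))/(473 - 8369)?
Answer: -34331/7896 ≈ -4.3479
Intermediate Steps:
(21857 + (5299 + 7175))/(473 - 8369) = (21857 + 12474)/(-7896) = 34331*(-1/7896) = -34331/7896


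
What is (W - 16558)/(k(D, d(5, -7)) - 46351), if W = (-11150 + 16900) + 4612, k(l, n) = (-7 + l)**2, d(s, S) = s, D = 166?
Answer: 3098/10535 ≈ 0.29407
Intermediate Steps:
W = 10362 (W = 5750 + 4612 = 10362)
(W - 16558)/(k(D, d(5, -7)) - 46351) = (10362 - 16558)/((-7 + 166)**2 - 46351) = -6196/(159**2 - 46351) = -6196/(25281 - 46351) = -6196/(-21070) = -6196*(-1/21070) = 3098/10535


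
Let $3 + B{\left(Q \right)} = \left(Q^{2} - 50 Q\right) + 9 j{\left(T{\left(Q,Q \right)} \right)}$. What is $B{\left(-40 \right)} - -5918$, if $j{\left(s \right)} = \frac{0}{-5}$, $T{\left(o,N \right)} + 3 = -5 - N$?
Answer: $9515$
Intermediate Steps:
$T{\left(o,N \right)} = -8 - N$ ($T{\left(o,N \right)} = -3 - \left(5 + N\right) = -8 - N$)
$j{\left(s \right)} = 0$ ($j{\left(s \right)} = 0 \left(- \frac{1}{5}\right) = 0$)
$B{\left(Q \right)} = -3 + Q^{2} - 50 Q$ ($B{\left(Q \right)} = -3 + \left(\left(Q^{2} - 50 Q\right) + 9 \cdot 0\right) = -3 + \left(\left(Q^{2} - 50 Q\right) + 0\right) = -3 + \left(Q^{2} - 50 Q\right) = -3 + Q^{2} - 50 Q$)
$B{\left(-40 \right)} - -5918 = \left(-3 + \left(-40\right)^{2} - -2000\right) - -5918 = \left(-3 + 1600 + 2000\right) + 5918 = 3597 + 5918 = 9515$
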